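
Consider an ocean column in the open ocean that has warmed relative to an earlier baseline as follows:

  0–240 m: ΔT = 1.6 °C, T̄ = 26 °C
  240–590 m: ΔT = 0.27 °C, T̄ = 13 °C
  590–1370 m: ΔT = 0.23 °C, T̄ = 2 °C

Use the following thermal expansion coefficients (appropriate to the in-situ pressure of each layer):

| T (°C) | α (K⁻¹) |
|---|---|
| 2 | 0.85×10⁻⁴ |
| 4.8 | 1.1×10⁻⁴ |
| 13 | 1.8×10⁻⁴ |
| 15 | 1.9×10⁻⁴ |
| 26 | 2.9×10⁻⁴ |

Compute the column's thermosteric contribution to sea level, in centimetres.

Layer 1 at 26 °C → α = 2.9×10⁻⁴ K⁻¹
Layer 2 at 13 °C → α = 1.8×10⁻⁴ K⁻¹
Layer 3 at 2 °C → α = 0.85×10⁻⁴ K⁻¹
1.6 × 2.9×10⁻⁴ × 240 = 0.11136 m
1.8×10⁻⁴ × 0.27 × 350 = 0.01701 m
590–1370 m: 780 × 0.85×10⁻⁴ × 0.23 = 0.015249 m
Δh = 0.11136 + 0.01701 + 0.015249 = 0.143619 m

about 14 cm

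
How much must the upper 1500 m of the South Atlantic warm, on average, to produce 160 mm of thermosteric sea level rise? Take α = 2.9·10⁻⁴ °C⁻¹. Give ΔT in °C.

0.368 °C

ΔT = Δh/(αH) = 0.16 / (2.9×10⁻⁴ × 1500) ≈ 0.3678 °C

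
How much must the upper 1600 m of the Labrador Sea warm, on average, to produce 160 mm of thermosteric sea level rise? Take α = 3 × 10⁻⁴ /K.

ΔT = Δh/(αH) = 0.16 / (3×10⁻⁴ × 1600) ≈ 0.3333 °C

ΔT ≈ 0.333 °C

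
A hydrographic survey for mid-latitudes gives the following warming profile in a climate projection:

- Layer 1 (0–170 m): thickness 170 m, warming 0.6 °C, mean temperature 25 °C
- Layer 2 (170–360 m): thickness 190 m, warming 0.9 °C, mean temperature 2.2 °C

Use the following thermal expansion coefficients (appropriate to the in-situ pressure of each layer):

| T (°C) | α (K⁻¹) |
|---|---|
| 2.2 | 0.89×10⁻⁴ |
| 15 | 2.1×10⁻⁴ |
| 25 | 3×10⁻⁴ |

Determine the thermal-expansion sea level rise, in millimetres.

Layer 1 at 25 °C → α = 3×10⁻⁴ K⁻¹
Layer 2 at 2.2 °C → α = 0.89×10⁻⁴ K⁻¹
Layer 1: 170 × 3×10⁻⁴ × 0.6 = 0.03060 m
Layer 2: 190 × 0.9 × 0.89×10⁻⁴ = 0.015219 m
Δh = 0.03060 + 0.015219 = 0.045819 m

about 45.8 mm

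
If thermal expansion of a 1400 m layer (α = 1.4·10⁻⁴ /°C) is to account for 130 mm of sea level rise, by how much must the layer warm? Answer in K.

ΔT = Δh/(αH) = 0.13 / (1.4×10⁻⁴ × 1400) ≈ 0.6633 K

about 0.663 K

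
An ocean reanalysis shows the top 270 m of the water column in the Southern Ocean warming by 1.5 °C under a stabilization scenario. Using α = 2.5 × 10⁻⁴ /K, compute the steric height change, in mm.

Δh = 101 mm

Δh = αΔT·H = 2.5×10⁻⁴ × 1.5 × 270 = 0.10125 m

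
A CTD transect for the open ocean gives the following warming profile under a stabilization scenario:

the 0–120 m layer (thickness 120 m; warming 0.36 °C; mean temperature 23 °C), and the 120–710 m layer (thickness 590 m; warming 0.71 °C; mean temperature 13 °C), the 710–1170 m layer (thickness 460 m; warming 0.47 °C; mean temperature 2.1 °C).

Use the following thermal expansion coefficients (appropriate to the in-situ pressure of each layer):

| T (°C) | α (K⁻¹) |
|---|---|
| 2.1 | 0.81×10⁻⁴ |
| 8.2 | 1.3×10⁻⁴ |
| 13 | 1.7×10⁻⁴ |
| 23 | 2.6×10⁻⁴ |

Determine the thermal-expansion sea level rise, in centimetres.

Layer 1 at 23 °C → α = 2.6×10⁻⁴ K⁻¹
Layer 2 at 13 °C → α = 1.7×10⁻⁴ K⁻¹
Layer 3 at 2.1 °C → α = 0.81×10⁻⁴ K⁻¹
0.36 × 120 × 2.6×10⁻⁴ = 0.011232 m
120–710 m: 1.7×10⁻⁴ × 0.71 × 590 = 0.071213 m
460 × 0.81×10⁻⁴ × 0.47 = 0.0175122 m
Δh = 0.011232 + 0.071213 + 0.0175122 = 0.0999572 m

Δh ≈ 10 cm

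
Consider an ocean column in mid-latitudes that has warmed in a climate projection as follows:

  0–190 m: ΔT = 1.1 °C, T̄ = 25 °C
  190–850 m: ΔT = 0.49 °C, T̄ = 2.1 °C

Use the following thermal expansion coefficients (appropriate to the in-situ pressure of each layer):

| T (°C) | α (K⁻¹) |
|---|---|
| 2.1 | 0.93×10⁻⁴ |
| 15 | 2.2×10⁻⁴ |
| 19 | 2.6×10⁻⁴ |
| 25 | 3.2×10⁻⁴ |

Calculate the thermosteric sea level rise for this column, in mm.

Layer 1 at 25 °C → α = 3.2×10⁻⁴ K⁻¹
Layer 2 at 2.1 °C → α = 0.93×10⁻⁴ K⁻¹
190 × 1.1 × 3.2×10⁻⁴ = 0.06688 m
Layer 2: 660 × 0.93×10⁻⁴ × 0.49 = 0.0300762 m
Δh = 0.06688 + 0.0300762 = 0.0969562 m ≈ 97.0 mm

Δh ≈ 97.0 mm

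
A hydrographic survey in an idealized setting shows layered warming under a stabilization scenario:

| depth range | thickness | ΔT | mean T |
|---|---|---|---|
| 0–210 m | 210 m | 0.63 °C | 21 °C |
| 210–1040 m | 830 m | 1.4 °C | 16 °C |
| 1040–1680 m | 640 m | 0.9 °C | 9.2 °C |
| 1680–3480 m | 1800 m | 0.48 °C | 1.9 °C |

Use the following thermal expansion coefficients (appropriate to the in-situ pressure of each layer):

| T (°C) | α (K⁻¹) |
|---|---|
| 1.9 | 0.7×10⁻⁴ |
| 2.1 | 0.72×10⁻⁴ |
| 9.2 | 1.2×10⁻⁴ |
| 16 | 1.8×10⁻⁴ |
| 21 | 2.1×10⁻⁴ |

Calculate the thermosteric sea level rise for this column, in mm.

Layer 1 at 21 °C → α = 2.1×10⁻⁴ K⁻¹
Layer 2 at 16 °C → α = 1.8×10⁻⁴ K⁻¹
Layer 3 at 9.2 °C → α = 1.2×10⁻⁴ K⁻¹
Layer 4 at 1.9 °C → α = 0.7×10⁻⁴ K⁻¹
0.63 × 2.1×10⁻⁴ × 210 = 0.027783 m
210–1040 m: 1.4 × 830 × 1.8×10⁻⁴ = 0.20916 m
Layer 3: 1.2×10⁻⁴ × 0.9 × 640 = 0.06912 m
1800 × 0.7×10⁻⁴ × 0.48 = 0.06048 m
Δh = 0.027783 + 0.20916 + 0.06912 + 0.06048 = 0.366543 m

367 mm of thermosteric rise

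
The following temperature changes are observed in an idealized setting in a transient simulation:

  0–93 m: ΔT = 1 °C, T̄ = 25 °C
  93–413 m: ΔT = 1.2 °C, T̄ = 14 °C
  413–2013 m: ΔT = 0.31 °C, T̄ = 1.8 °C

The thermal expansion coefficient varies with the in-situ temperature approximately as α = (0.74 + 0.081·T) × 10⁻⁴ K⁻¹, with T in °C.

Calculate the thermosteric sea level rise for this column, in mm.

about 142 mm

Layer 1: α = (0.74 + 0.081×25)×10⁻⁴ = 2.765×10⁻⁴ K⁻¹
Layer 2: α = (0.74 + 0.081×14)×10⁻⁴ = 1.874×10⁻⁴ K⁻¹
Layer 3: α = (0.74 + 0.081×1.8)×10⁻⁴ = 0.8858×10⁻⁴ K⁻¹
1 × 2.765×10⁻⁴ × 93 = 0.0257145 m
1.874×10⁻⁴ × 320 × 1.2 = 0.0719616 m
413–2013 m: 0.8858×10⁻⁴ × 1600 × 0.31 = 0.04393568 m
Δh = 0.0257145 + 0.0719616 + 0.04393568 = 0.14161178 m ≈ 142 mm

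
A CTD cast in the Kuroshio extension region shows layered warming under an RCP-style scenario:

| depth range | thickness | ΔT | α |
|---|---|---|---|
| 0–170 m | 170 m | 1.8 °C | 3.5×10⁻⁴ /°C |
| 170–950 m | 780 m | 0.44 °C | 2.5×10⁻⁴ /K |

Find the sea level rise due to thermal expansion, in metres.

Layer 1: 3.5×10⁻⁴ × 170 × 1.8 = 0.10710 m
170–950 m: 780 × 2.5×10⁻⁴ × 0.44 = 0.08580 m
Δh = 0.10710 + 0.08580 = 0.19290 m ≈ 0.193 m

0.193 m of thermosteric rise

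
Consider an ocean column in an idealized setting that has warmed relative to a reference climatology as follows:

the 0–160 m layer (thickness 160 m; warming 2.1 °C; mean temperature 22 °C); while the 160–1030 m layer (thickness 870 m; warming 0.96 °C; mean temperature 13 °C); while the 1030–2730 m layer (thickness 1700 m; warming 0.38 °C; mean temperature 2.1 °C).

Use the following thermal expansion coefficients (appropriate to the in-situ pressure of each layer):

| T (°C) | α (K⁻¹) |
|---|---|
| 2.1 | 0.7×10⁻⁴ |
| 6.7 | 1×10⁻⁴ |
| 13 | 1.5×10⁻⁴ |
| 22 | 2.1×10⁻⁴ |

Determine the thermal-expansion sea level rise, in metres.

Layer 1 at 22 °C → α = 2.1×10⁻⁴ K⁻¹
Layer 2 at 13 °C → α = 1.5×10⁻⁴ K⁻¹
Layer 3 at 2.1 °C → α = 0.7×10⁻⁴ K⁻¹
0–160 m: 2.1×10⁻⁴ × 160 × 2.1 = 0.07056 m
870 × 0.96 × 1.5×10⁻⁴ = 0.12528 m
0.38 × 1700 × 0.7×10⁻⁴ = 0.04522 m
Δh = 0.07056 + 0.12528 + 0.04522 = 0.24106 m

Δh ≈ 0.24 m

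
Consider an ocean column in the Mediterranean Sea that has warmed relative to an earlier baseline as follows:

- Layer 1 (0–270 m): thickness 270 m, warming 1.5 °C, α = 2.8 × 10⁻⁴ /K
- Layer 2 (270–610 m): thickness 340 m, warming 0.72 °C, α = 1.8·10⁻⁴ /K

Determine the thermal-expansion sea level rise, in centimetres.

Δh ≈ 15.7 cm

Layer 1: 270 × 2.8×10⁻⁴ × 1.5 = 0.11340 m
270–610 m: 0.72 × 1.8×10⁻⁴ × 340 = 0.044064 m
Δh = 0.11340 + 0.044064 = 0.157464 m ≈ 15.7 cm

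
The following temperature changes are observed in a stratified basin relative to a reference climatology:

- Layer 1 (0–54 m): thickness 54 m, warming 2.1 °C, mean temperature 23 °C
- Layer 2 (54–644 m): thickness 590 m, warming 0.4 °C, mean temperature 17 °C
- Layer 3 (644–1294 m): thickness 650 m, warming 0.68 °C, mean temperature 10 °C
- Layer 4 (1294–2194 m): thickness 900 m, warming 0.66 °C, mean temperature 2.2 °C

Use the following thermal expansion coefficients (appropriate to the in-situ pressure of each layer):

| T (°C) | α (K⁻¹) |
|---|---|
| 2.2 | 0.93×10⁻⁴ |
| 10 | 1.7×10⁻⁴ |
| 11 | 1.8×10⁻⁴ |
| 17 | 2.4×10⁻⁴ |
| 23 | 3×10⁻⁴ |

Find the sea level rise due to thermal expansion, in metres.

Layer 1 at 23 °C → α = 3×10⁻⁴ K⁻¹
Layer 2 at 17 °C → α = 2.4×10⁻⁴ K⁻¹
Layer 3 at 10 °C → α = 1.7×10⁻⁴ K⁻¹
Layer 4 at 2.2 °C → α = 0.93×10⁻⁴ K⁻¹
Layer 1: 54 × 3×10⁻⁴ × 2.1 = 0.03402 m
2.4×10⁻⁴ × 590 × 0.4 = 0.05664 m
1.7×10⁻⁴ × 650 × 0.68 = 0.07514 m
1294–2194 m: 900 × 0.66 × 0.93×10⁻⁴ = 0.055242 m
Δh = 0.03402 + 0.05664 + 0.07514 + 0.055242 = 0.221042 m

Δh ≈ 0.22 m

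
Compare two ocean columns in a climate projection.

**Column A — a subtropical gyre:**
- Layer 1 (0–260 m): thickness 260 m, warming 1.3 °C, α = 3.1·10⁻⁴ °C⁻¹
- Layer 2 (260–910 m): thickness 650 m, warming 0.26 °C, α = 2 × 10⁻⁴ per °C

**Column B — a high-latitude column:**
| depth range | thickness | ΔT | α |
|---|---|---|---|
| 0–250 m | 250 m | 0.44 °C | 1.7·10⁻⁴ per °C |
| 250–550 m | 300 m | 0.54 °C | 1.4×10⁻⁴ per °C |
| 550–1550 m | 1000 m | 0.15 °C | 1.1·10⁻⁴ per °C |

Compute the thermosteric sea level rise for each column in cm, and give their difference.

Δh_A ≈ 14 cm, Δh_B ≈ 5.8 cm; difference ≈ 8.1 cm

A 3.1×10⁻⁴ × 1.3 × 260 = 0.10478 m
A 2×10⁻⁴ × 650 × 0.26 = 0.03380 m
A total: 0.13858 m
B 0–250 m: 0.44 × 1.7×10⁻⁴ × 250 = 0.01870 m
B 0.54 × 300 × 1.4×10⁻⁴ = 0.02268 m
B 550–1550 m: 1000 × 0.15 × 1.1×10⁻⁴ = 0.01650 m
B total: 0.05788 m
Difference: 0.13858 − 0.05788 = 0.08070 m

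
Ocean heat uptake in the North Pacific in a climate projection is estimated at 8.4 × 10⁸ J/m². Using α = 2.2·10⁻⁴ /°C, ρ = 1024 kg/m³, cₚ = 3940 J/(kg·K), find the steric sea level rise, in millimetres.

Δh = αQ/(ρcₚ) = 2.2×10⁻⁴ × 8.4×10⁸ / (1024 × 3940) ≈ 0.045804 m

about 45.8 mm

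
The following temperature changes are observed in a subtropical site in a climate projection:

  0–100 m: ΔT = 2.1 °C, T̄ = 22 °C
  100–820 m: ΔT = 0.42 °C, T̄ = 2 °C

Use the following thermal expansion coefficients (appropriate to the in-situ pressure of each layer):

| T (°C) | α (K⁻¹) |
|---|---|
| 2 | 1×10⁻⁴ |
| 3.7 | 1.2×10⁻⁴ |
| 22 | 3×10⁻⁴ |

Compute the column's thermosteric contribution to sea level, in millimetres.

Δh ≈ 93 mm

Layer 1 at 22 °C → α = 3×10⁻⁴ K⁻¹
Layer 2 at 2 °C → α = 1×10⁻⁴ K⁻¹
Layer 1: 2.1 × 3×10⁻⁴ × 100 = 0.06300 m
100–820 m: 0.42 × 1×10⁻⁴ × 720 = 0.03024 m
Δh = 0.06300 + 0.03024 = 0.09324 m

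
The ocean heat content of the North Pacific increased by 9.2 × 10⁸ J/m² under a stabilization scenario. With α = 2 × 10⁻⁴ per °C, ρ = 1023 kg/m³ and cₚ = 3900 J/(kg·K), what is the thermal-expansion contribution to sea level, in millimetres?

Δh = αQ/(ρcₚ) = 2×10⁻⁴ × 9.2×10⁸ / (1023 × 3900) ≈ 0.046119 m

Δh ≈ 46 mm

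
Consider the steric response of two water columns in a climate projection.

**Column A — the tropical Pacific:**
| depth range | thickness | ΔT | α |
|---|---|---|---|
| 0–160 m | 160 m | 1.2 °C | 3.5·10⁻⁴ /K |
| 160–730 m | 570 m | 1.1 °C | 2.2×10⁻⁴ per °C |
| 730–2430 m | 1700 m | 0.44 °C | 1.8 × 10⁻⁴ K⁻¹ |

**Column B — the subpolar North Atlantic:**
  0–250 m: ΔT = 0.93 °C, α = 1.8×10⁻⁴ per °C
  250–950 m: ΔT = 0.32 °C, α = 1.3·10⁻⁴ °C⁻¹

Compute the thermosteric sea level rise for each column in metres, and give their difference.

A: 0.34 m; B: 0.071 m; difference 0.27 m

A Layer 1: 160 × 1.2 × 3.5×10⁻⁴ = 0.06720 m
A Layer 2: 570 × 2.2×10⁻⁴ × 1.1 = 0.13794 m
A Layer 3: 0.44 × 1700 × 1.8×10⁻⁴ = 0.13464 m
A total: 0.33978 m
B Layer 1: 0.93 × 250 × 1.8×10⁻⁴ = 0.04185 m
B 1.3×10⁻⁴ × 0.32 × 700 = 0.02912 m
B total: 0.07097 m
Difference: 0.33978 − 0.07097 = 0.26881 m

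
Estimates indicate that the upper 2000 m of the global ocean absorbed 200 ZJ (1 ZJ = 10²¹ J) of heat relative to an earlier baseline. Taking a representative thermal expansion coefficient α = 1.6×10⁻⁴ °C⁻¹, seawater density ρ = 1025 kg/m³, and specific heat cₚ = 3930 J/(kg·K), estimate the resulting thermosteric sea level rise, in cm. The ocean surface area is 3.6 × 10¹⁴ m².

Per unit area: Q = 200×10²¹ / (3.6×10¹⁴) ≈ 5.556×10⁸ J/m²
Δh = αQ/(ρcₚ) = 1.6×10⁻⁴ × 5.556×10⁸ / (1025 × 3930) ≈ 0.022068 m

about 2.21 cm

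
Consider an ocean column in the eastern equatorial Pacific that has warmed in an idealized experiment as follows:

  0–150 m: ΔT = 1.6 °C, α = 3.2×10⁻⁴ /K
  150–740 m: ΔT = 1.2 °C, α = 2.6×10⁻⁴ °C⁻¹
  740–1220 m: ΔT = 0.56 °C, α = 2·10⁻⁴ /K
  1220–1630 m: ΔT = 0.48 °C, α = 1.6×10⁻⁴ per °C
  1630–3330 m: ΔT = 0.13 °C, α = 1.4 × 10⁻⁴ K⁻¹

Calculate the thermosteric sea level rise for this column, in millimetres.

Layer 1: 3.2×10⁻⁴ × 1.6 × 150 = 0.07680 m
150–740 m: 1.2 × 590 × 2.6×10⁻⁴ = 0.18408 m
Layer 3: 2×10⁻⁴ × 0.56 × 480 = 0.05376 m
1220–1630 m: 0.48 × 410 × 1.6×10⁻⁴ = 0.031488 m
Layer 5: 1700 × 0.13 × 1.4×10⁻⁴ = 0.03094 m
Δh = 0.07680 + 0.18408 + 0.05376 + 0.031488 + 0.03094 = 0.377068 m ≈ 380 mm

about 380 mm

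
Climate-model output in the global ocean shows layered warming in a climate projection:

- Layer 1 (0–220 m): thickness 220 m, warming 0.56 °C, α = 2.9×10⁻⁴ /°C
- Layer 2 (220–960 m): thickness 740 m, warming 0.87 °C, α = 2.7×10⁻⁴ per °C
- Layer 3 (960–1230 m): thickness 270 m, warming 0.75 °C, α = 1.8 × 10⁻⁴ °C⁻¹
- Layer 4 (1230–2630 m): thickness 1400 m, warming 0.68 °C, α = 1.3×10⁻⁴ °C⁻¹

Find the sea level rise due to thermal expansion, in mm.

0–220 m: 220 × 0.56 × 2.9×10⁻⁴ = 0.035728 m
220–960 m: 740 × 0.87 × 2.7×10⁻⁴ = 0.173826 m
960–1230 m: 1.8×10⁻⁴ × 0.75 × 270 = 0.03645 m
1230–2630 m: 1400 × 0.68 × 1.3×10⁻⁴ = 0.12376 m
Δh = 0.035728 + 0.173826 + 0.03645 + 0.12376 = 0.369764 m

370 mm of thermosteric rise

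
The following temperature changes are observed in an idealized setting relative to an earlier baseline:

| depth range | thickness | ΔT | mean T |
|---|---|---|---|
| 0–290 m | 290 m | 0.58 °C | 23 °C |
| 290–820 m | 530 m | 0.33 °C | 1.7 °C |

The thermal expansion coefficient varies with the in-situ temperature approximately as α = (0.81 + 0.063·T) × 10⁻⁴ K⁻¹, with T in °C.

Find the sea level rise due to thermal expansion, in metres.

Layer 1: α = (0.81 + 0.063×23)×10⁻⁴ = 2.259×10⁻⁴ K⁻¹
Layer 2: α = (0.81 + 0.063×1.7)×10⁻⁴ = 0.9171×10⁻⁴ K⁻¹
Layer 1: 2.259×10⁻⁴ × 0.58 × 290 = 0.03799638 m
290–820 m: 530 × 0.33 × 0.9171×10⁻⁴ = 0.016040079 m
Δh = 0.03799638 + 0.016040079 = 0.054036459 m ≈ 0.0540 m

0.0540 m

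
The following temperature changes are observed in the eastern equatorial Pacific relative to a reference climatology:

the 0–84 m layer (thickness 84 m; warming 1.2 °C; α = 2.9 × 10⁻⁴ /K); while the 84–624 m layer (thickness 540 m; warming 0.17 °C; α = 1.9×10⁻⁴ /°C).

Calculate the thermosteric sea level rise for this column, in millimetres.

Layer 1: 1.2 × 84 × 2.9×10⁻⁴ = 0.029232 m
0.17 × 540 × 1.9×10⁻⁴ = 0.017442 m
Δh = 0.029232 + 0.017442 = 0.046674 m

47 mm of thermosteric rise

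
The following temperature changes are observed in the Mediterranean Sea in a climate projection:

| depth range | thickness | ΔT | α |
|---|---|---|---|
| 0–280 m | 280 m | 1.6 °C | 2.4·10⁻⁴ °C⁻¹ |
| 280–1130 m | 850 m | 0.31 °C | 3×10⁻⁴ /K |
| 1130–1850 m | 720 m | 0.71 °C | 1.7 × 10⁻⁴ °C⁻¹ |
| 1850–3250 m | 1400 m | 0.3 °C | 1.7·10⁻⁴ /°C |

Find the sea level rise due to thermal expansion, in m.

Δh ≈ 0.345 m

1.6 × 2.4×10⁻⁴ × 280 = 0.10752 m
280–1130 m: 850 × 0.31 × 3×10⁻⁴ = 0.07905 m
720 × 0.71 × 1.7×10⁻⁴ = 0.086904 m
0.3 × 1.7×10⁻⁴ × 1400 = 0.07140 m
Δh = 0.10752 + 0.07905 + 0.086904 + 0.07140 = 0.344874 m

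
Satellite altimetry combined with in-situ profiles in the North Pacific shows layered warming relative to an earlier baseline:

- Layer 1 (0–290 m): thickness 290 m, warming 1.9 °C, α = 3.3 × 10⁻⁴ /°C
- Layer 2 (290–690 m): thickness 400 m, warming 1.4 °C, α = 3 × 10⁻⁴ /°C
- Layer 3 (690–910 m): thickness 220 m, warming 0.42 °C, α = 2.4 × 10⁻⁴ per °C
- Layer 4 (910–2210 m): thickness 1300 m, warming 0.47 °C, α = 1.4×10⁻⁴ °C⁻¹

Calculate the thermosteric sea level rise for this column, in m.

0–290 m: 3.3×10⁻⁴ × 290 × 1.9 = 0.18183 m
3×10⁻⁴ × 400 × 1.4 = 0.16800 m
Layer 3: 2.4×10⁻⁴ × 0.42 × 220 = 0.022176 m
Layer 4: 1.4×10⁻⁴ × 1300 × 0.47 = 0.08554 m
Δh = 0.18183 + 0.16800 + 0.022176 + 0.08554 = 0.457546 m

0.458 m of thermosteric rise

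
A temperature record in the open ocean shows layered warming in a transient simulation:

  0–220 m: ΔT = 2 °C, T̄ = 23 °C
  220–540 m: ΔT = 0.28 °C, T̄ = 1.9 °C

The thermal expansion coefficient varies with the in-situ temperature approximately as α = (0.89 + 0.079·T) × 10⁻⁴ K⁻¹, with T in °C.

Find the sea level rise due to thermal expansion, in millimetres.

Δh = 128 mm

Layer 1: α = (0.89 + 0.079×23)×10⁻⁴ = 2.707×10⁻⁴ K⁻¹
Layer 2: α = (0.89 + 0.079×1.9)×10⁻⁴ = 1.0401×10⁻⁴ K⁻¹
2 × 220 × 2.707×10⁻⁴ = 0.119108 m
320 × 1.0401×10⁻⁴ × 0.28 = 0.009319296 m
Δh = 0.119108 + 0.009319296 = 0.128427296 m ≈ 128 mm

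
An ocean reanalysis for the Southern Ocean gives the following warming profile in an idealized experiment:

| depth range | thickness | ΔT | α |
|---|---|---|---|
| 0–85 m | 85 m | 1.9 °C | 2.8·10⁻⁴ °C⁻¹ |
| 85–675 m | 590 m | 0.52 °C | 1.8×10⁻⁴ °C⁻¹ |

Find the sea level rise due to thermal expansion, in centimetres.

2.8×10⁻⁴ × 1.9 × 85 = 0.04522 m
85–675 m: 0.52 × 1.8×10⁻⁴ × 590 = 0.055224 m
Δh = 0.04522 + 0.055224 = 0.100444 m

Δh ≈ 10 cm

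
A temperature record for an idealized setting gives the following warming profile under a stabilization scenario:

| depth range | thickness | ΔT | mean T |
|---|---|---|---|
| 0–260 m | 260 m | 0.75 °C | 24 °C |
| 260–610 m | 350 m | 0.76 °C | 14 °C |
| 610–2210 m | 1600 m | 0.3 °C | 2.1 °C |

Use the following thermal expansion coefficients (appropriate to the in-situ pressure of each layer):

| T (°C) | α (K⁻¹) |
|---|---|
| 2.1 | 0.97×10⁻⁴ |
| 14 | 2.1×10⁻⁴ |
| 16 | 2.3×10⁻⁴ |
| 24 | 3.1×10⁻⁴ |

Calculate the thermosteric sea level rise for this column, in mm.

about 160 mm

Layer 1 at 24 °C → α = 3.1×10⁻⁴ K⁻¹
Layer 2 at 14 °C → α = 2.1×10⁻⁴ K⁻¹
Layer 3 at 2.1 °C → α = 0.97×10⁻⁴ K⁻¹
0–260 m: 260 × 3.1×10⁻⁴ × 0.75 = 0.06045 m
0.76 × 350 × 2.1×10⁻⁴ = 0.05586 m
0.97×10⁻⁴ × 0.3 × 1600 = 0.04656 m
Δh = 0.06045 + 0.05586 + 0.04656 = 0.16287 m ≈ 160 mm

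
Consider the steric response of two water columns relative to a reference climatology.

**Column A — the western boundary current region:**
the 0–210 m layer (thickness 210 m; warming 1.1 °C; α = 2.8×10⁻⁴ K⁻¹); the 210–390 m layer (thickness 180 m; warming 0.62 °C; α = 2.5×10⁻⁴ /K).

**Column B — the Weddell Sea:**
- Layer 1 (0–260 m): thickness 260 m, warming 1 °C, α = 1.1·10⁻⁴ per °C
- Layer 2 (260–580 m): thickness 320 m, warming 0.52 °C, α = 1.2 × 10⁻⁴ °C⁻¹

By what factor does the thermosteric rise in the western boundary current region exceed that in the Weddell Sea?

A Layer 1: 210 × 2.8×10⁻⁴ × 1.1 = 0.06468 m
A Layer 2: 0.62 × 2.5×10⁻⁴ × 180 = 0.02790 m
A total: 0.09258 m
B 1 × 260 × 1.1×10⁻⁴ = 0.02860 m
B 320 × 0.52 × 1.2×10⁻⁴ = 0.019968 m
B total: 0.048568 m
Ratio: 0.09258 / 0.048568 ≈ 1.906

≈ 1.9×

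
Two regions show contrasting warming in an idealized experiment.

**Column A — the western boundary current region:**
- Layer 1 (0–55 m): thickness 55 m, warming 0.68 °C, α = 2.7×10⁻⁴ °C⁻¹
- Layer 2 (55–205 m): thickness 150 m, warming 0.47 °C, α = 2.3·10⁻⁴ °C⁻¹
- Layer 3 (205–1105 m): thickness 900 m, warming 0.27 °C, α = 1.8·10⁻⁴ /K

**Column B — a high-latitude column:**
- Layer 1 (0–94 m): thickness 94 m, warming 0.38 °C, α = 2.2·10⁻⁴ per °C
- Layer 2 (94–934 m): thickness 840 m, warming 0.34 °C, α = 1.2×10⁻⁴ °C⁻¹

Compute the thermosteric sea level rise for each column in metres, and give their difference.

A 0–55 m: 55 × 0.68 × 2.7×10⁻⁴ = 0.010098 m
A Layer 2: 2.3×10⁻⁴ × 0.47 × 150 = 0.016215 m
A 900 × 0.27 × 1.8×10⁻⁴ = 0.04374 m
A total: 0.070053 m
B 2.2×10⁻⁴ × 94 × 0.38 = 0.0078584 m
B 840 × 0.34 × 1.2×10⁻⁴ = 0.034272 m
B total: 0.0421304 m
Difference: 0.070053 − 0.0421304 = 0.0279226 m

A: 0.070 m; B: 0.042 m; difference 0.028 m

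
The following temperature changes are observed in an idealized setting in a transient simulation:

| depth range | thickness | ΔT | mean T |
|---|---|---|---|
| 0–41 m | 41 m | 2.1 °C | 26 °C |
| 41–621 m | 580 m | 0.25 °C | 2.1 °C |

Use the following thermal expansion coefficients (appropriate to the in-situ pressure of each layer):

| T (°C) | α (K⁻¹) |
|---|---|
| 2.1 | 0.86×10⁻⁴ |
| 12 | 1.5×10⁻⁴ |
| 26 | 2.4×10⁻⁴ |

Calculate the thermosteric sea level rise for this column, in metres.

0.0331 m of thermosteric rise

Layer 1 at 26 °C → α = 2.4×10⁻⁴ K⁻¹
Layer 2 at 2.1 °C → α = 0.86×10⁻⁴ K⁻¹
0–41 m: 2.1 × 41 × 2.4×10⁻⁴ = 0.020664 m
Layer 2: 0.86×10⁻⁴ × 0.25 × 580 = 0.01247 m
Δh = 0.020664 + 0.01247 = 0.033134 m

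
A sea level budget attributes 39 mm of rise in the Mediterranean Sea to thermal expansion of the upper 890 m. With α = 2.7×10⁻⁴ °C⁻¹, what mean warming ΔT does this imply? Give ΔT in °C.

ΔT ≈ 0.162 °C

ΔT = Δh/(αH) = 0.039 / (2.7×10⁻⁴ × 890) ≈ 0.1623 °C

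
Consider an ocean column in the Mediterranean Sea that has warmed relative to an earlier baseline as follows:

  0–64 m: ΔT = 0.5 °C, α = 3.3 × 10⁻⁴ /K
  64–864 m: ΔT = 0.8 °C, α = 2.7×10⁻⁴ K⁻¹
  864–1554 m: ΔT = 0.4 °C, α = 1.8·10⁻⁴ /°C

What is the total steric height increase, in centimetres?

Δh ≈ 23 cm

0–64 m: 0.5 × 64 × 3.3×10⁻⁴ = 0.01056 m
0.8 × 800 × 2.7×10⁻⁴ = 0.17280 m
Layer 3: 690 × 0.4 × 1.8×10⁻⁴ = 0.04968 m
Δh = 0.01056 + 0.17280 + 0.04968 = 0.23304 m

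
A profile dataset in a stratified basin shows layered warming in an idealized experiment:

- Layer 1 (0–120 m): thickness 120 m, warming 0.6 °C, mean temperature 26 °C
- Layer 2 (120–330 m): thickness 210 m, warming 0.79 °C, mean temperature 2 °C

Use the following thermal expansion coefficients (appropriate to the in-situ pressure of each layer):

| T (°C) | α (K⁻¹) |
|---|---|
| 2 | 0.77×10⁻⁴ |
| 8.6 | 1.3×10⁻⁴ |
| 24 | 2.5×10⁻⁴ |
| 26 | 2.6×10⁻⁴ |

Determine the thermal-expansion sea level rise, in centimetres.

Layer 1 at 26 °C → α = 2.6×10⁻⁴ K⁻¹
Layer 2 at 2 °C → α = 0.77×10⁻⁴ K⁻¹
2.6×10⁻⁴ × 0.6 × 120 = 0.01872 m
Layer 2: 210 × 0.79 × 0.77×10⁻⁴ = 0.0127743 m
Δh = 0.01872 + 0.0127743 = 0.0314943 m ≈ 3.15 cm

Δh = 3.15 cm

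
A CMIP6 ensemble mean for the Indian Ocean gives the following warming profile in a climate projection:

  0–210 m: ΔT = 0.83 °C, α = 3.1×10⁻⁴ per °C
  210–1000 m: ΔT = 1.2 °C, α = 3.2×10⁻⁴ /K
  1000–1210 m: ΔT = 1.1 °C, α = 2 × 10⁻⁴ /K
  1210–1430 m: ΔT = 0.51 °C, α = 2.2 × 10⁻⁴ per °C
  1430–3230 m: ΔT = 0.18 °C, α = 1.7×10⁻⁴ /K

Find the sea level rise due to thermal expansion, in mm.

Layer 1: 0.83 × 210 × 3.1×10⁻⁴ = 0.054033 m
790 × 3.2×10⁻⁴ × 1.2 = 0.30336 m
1000–1210 m: 210 × 2×10⁻⁴ × 1.1 = 0.04620 m
Layer 4: 2.2×10⁻⁴ × 220 × 0.51 = 0.024684 m
Layer 5: 0.18 × 1800 × 1.7×10⁻⁴ = 0.05508 m
Δh = 0.054033 + 0.30336 + 0.04620 + 0.024684 + 0.05508 = 0.483357 m

483 mm of thermosteric rise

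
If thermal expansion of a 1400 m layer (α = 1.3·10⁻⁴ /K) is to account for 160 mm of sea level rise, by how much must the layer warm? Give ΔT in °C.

ΔT = Δh/(αH) = 0.16 / (1.3×10⁻⁴ × 1400) ≈ 0.8791 °C

0.879 °C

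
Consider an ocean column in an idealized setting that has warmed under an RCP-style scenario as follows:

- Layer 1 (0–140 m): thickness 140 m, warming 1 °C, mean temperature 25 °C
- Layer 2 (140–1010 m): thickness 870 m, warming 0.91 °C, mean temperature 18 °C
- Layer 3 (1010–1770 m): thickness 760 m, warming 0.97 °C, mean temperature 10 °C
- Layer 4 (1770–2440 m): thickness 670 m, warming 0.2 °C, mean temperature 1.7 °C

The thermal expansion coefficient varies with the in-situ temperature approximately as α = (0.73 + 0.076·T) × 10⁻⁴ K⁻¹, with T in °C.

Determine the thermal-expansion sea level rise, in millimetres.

Layer 1: α = (0.73 + 0.076×25)×10⁻⁴ = 2.63×10⁻⁴ K⁻¹
Layer 2: α = (0.73 + 0.076×18)×10⁻⁴ = 2.098×10⁻⁴ K⁻¹
Layer 3: α = (0.73 + 0.076×10)×10⁻⁴ = 1.49×10⁻⁴ K⁻¹
Layer 4: α = (0.73 + 0.076×1.7)×10⁻⁴ = 0.8592×10⁻⁴ K⁻¹
2.63×10⁻⁴ × 1 × 140 = 0.03682 m
870 × 2.098×10⁻⁴ × 0.91 = 0.16609866 m
0.97 × 760 × 1.49×10⁻⁴ = 0.1098428 m
Layer 4: 0.8592×10⁻⁴ × 0.2 × 670 = 0.01151328 m
Δh = 0.03682 + 0.16609866 + 0.1098428 + 0.01151328 = 0.32427474 m

324 mm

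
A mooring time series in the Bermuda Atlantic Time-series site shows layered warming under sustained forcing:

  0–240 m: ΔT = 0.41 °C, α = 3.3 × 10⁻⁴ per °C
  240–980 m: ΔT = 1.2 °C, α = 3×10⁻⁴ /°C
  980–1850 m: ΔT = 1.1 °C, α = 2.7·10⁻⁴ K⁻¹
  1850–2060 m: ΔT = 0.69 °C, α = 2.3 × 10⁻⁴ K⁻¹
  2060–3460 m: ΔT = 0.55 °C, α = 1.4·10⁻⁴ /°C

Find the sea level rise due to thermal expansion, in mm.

about 698 mm

0–240 m: 0.41 × 3.3×10⁻⁴ × 240 = 0.032472 m
240–980 m: 740 × 3×10⁻⁴ × 1.2 = 0.26640 m
980–1850 m: 2.7×10⁻⁴ × 1.1 × 870 = 0.25839 m
Layer 4: 0.69 × 2.3×10⁻⁴ × 210 = 0.033327 m
Layer 5: 1.4×10⁻⁴ × 1400 × 0.55 = 0.10780 m
Δh = 0.032472 + 0.26640 + 0.25839 + 0.033327 + 0.10780 = 0.698389 m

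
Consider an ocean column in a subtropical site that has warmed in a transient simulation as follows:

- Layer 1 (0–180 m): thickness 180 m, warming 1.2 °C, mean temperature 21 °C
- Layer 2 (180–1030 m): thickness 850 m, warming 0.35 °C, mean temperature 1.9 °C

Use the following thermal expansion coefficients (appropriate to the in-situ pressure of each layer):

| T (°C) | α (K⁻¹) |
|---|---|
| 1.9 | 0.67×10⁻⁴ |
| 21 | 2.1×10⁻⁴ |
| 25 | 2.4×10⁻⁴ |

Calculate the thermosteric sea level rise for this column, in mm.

Layer 1 at 21 °C → α = 2.1×10⁻⁴ K⁻¹
Layer 2 at 1.9 °C → α = 0.67×10⁻⁴ K⁻¹
Layer 1: 2.1×10⁻⁴ × 1.2 × 180 = 0.04536 m
Layer 2: 0.67×10⁻⁴ × 850 × 0.35 = 0.0199325 m
Δh = 0.04536 + 0.0199325 = 0.0652925 m

65.3 mm of thermosteric rise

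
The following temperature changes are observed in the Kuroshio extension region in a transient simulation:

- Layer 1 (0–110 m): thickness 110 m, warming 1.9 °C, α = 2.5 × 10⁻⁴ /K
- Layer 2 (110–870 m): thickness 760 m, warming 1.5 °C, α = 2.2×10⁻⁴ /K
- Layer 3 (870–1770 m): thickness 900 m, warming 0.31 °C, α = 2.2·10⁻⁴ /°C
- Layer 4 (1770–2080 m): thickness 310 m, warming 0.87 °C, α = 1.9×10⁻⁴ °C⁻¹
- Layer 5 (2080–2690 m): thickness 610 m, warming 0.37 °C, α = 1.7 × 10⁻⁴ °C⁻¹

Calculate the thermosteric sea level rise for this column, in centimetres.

Layer 1: 2.5×10⁻⁴ × 1.9 × 110 = 0.05225 m
Layer 2: 760 × 1.5 × 2.2×10⁻⁴ = 0.25080 m
0.31 × 900 × 2.2×10⁻⁴ = 0.06138 m
1770–2080 m: 0.87 × 310 × 1.9×10⁻⁴ = 0.051243 m
Layer 5: 1.7×10⁻⁴ × 0.37 × 610 = 0.038369 m
Δh = 0.05225 + 0.25080 + 0.06138 + 0.051243 + 0.038369 = 0.454042 m ≈ 45 cm

45 cm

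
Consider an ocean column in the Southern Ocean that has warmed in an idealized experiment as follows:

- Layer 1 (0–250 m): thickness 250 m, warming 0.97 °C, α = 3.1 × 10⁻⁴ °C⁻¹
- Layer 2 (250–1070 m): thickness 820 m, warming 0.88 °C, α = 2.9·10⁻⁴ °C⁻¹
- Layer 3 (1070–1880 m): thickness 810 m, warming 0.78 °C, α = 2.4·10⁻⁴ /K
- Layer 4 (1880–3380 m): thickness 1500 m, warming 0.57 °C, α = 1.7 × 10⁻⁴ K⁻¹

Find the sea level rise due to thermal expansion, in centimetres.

Layer 1: 250 × 0.97 × 3.1×10⁻⁴ = 0.075175 m
820 × 0.88 × 2.9×10⁻⁴ = 0.209264 m
1070–1880 m: 810 × 2.4×10⁻⁴ × 0.78 = 0.151632 m
Layer 4: 1.7×10⁻⁴ × 1500 × 0.57 = 0.14535 m
Δh = 0.075175 + 0.209264 + 0.151632 + 0.14535 = 0.581421 m

Δh = 58 cm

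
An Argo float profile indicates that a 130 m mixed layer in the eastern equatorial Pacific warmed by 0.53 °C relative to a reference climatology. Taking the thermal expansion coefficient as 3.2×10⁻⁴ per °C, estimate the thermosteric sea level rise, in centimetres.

Δh = αΔT·H = 3.2×10⁻⁴ × 0.53 × 130 = 0.022048 m

Δh = 2.20 cm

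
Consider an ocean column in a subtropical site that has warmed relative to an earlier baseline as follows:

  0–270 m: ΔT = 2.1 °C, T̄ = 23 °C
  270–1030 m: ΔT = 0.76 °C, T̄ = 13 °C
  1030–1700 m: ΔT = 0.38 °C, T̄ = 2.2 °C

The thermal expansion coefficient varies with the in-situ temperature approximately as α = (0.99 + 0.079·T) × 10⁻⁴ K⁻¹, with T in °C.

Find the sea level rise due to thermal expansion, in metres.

Δh = 0.305 m

Layer 1: α = (0.99 + 0.079×23)×10⁻⁴ = 2.807×10⁻⁴ K⁻¹
Layer 2: α = (0.99 + 0.079×13)×10⁻⁴ = 2.017×10⁻⁴ K⁻¹
Layer 3: α = (0.99 + 0.079×2.2)×10⁻⁴ = 1.1638×10⁻⁴ K⁻¹
0–270 m: 2.1 × 2.807×10⁻⁴ × 270 = 0.1591569 m
270–1030 m: 2.017×10⁻⁴ × 760 × 0.76 = 0.11650192 m
670 × 1.1638×10⁻⁴ × 0.38 = 0.029630348 m
Δh = 0.1591569 + 0.11650192 + 0.029630348 = 0.305289168 m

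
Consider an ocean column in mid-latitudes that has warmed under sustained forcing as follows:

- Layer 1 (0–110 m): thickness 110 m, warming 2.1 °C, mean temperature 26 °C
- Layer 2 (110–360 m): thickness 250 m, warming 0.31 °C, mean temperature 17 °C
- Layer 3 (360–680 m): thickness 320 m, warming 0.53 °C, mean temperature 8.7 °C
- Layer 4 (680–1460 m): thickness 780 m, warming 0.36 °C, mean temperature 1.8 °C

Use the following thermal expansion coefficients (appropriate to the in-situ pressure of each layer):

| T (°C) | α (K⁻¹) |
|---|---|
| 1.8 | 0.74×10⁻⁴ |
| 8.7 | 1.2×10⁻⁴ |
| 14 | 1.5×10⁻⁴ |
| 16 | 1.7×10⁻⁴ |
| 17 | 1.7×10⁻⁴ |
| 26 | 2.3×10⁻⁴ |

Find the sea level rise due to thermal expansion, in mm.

Δh ≈ 110 mm

Layer 1 at 26 °C → α = 2.3×10⁻⁴ K⁻¹
Layer 2 at 17 °C → α = 1.7×10⁻⁴ K⁻¹
Layer 3 at 8.7 °C → α = 1.2×10⁻⁴ K⁻¹
Layer 4 at 1.8 °C → α = 0.74×10⁻⁴ K⁻¹
0–110 m: 2.3×10⁻⁴ × 2.1 × 110 = 0.05313 m
110–360 m: 0.31 × 250 × 1.7×10⁻⁴ = 0.013175 m
360–680 m: 1.2×10⁻⁴ × 320 × 0.53 = 0.020352 m
Layer 4: 0.74×10⁻⁴ × 0.36 × 780 = 0.0207792 m
Δh = 0.05313 + 0.013175 + 0.020352 + 0.0207792 = 0.1074362 m ≈ 110 mm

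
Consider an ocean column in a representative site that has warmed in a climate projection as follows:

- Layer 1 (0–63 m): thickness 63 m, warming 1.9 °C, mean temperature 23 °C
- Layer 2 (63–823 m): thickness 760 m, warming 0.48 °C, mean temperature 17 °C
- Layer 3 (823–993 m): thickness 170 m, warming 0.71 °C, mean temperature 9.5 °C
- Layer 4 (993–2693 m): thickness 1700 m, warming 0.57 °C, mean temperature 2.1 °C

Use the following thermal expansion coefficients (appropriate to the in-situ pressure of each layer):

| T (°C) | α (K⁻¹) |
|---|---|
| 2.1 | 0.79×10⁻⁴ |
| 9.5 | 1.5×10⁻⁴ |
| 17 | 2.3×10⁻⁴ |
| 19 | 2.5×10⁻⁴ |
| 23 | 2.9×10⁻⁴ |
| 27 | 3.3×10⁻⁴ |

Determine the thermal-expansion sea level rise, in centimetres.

Layer 1 at 23 °C → α = 2.9×10⁻⁴ K⁻¹
Layer 2 at 17 °C → α = 2.3×10⁻⁴ K⁻¹
Layer 3 at 9.5 °C → α = 1.5×10⁻⁴ K⁻¹
Layer 4 at 2.1 °C → α = 0.79×10⁻⁴ K⁻¹
Layer 1: 1.9 × 2.9×10⁻⁴ × 63 = 0.034713 m
760 × 2.3×10⁻⁴ × 0.48 = 0.083904 m
823–993 m: 170 × 1.5×10⁻⁴ × 0.71 = 0.018105 m
993–2693 m: 0.79×10⁻⁴ × 0.57 × 1700 = 0.076551 m
Δh = 0.034713 + 0.083904 + 0.018105 + 0.076551 = 0.213273 m ≈ 21.3 cm

21.3 cm of thermosteric rise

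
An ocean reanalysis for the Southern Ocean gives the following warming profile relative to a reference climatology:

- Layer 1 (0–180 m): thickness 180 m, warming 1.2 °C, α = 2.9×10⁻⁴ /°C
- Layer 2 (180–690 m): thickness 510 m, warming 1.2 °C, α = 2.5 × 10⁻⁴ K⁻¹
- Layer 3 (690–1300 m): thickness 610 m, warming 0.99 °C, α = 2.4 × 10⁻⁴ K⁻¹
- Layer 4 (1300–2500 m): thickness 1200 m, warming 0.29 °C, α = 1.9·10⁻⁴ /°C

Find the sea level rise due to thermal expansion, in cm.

180 × 2.9×10⁻⁴ × 1.2 = 0.06264 m
180–690 m: 510 × 1.2 × 2.5×10⁻⁴ = 0.15300 m
Layer 3: 2.4×10⁻⁴ × 610 × 0.99 = 0.144936 m
1300–2500 m: 1200 × 0.29 × 1.9×10⁻⁴ = 0.06612 m
Δh = 0.06264 + 0.15300 + 0.144936 + 0.06612 = 0.426696 m

Δh = 42.7 cm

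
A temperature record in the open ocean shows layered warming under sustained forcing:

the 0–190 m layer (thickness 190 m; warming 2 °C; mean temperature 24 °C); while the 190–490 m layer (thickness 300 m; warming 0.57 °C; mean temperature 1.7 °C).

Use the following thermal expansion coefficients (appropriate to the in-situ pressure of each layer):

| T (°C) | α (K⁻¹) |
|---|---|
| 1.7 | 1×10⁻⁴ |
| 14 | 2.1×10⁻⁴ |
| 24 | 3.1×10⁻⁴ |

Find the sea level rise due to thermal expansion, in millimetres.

Δh ≈ 135 mm

Layer 1 at 24 °C → α = 3.1×10⁻⁴ K⁻¹
Layer 2 at 1.7 °C → α = 1×10⁻⁴ K⁻¹
3.1×10⁻⁴ × 190 × 2 = 0.11780 m
300 × 0.57 × 1×10⁻⁴ = 0.01710 m
Δh = 0.11780 + 0.01710 = 0.13490 m ≈ 135 mm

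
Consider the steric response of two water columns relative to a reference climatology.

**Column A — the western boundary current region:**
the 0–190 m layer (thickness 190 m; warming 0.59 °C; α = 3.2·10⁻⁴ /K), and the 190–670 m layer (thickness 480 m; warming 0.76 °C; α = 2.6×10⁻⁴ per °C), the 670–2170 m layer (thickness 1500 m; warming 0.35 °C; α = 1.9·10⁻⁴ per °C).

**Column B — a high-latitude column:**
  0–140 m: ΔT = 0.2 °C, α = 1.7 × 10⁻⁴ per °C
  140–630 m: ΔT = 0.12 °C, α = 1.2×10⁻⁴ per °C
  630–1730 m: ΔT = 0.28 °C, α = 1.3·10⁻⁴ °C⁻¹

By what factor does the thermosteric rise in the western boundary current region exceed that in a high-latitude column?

≈ 4.44×

A 3.2×10⁻⁴ × 190 × 0.59 = 0.035872 m
A 190–670 m: 480 × 2.6×10⁻⁴ × 0.76 = 0.094848 m
A 670–2170 m: 1.9×10⁻⁴ × 1500 × 0.35 = 0.09975 m
A total: 0.23047 m
B 0–140 m: 0.2 × 140 × 1.7×10⁻⁴ = 0.00476 m
B Layer 2: 1.2×10⁻⁴ × 490 × 0.12 = 0.007056 m
B 630–1730 m: 1.3×10⁻⁴ × 0.28 × 1100 = 0.04004 m
B total: 0.051856 m
Ratio: 0.23047 / 0.051856 ≈ 4.444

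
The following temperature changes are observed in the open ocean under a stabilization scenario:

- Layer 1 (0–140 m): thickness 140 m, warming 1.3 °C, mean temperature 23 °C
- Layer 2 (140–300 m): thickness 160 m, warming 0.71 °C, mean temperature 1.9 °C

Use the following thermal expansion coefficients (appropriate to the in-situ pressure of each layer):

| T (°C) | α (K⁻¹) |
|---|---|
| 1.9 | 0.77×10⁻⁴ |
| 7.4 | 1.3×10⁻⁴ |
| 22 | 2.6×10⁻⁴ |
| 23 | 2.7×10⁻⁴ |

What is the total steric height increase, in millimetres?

Layer 1 at 23 °C → α = 2.7×10⁻⁴ K⁻¹
Layer 2 at 1.9 °C → α = 0.77×10⁻⁴ K⁻¹
2.7×10⁻⁴ × 140 × 1.3 = 0.04914 m
Layer 2: 0.71 × 0.77×10⁻⁴ × 160 = 0.0087472 m
Δh = 0.04914 + 0.0087472 = 0.0578872 m ≈ 57.9 mm

Δh = 57.9 mm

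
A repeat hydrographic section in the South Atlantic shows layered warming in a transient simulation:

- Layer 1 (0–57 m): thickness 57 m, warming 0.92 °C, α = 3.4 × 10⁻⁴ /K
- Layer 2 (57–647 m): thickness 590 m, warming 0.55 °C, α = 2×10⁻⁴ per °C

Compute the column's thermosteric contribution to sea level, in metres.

0.083 m

0.92 × 57 × 3.4×10⁻⁴ = 0.0178296 m
2×10⁻⁴ × 590 × 0.55 = 0.06490 m
Δh = 0.0178296 + 0.06490 = 0.0827296 m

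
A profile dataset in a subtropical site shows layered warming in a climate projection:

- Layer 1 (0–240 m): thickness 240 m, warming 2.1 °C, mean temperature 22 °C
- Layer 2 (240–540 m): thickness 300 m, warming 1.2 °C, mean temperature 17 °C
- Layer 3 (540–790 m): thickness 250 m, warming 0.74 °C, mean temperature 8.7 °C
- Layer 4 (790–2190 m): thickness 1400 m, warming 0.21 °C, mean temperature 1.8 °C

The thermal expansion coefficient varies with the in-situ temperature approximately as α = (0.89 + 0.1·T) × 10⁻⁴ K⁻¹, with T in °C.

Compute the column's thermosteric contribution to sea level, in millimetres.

310 mm

Layer 1: α = (0.89 + 0.1×22)×10⁻⁴ = 3.09×10⁻⁴ K⁻¹
Layer 2: α = (0.89 + 0.1×17)×10⁻⁴ = 2.59×10⁻⁴ K⁻¹
Layer 3: α = (0.89 + 0.1×8.7)×10⁻⁴ = 1.76×10⁻⁴ K⁻¹
Layer 4: α = (0.89 + 0.1×1.8)×10⁻⁴ = 1.07×10⁻⁴ K⁻¹
Layer 1: 240 × 3.09×10⁻⁴ × 2.1 = 0.155736 m
300 × 1.2 × 2.59×10⁻⁴ = 0.09324 m
540–790 m: 0.74 × 1.76×10⁻⁴ × 250 = 0.03256 m
Layer 4: 1400 × 0.21 × 1.07×10⁻⁴ = 0.031458 m
Δh = 0.155736 + 0.09324 + 0.03256 + 0.031458 = 0.312994 m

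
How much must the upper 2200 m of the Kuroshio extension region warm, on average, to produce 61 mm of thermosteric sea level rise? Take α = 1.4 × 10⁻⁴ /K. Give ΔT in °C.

ΔT ≈ 0.198 °C

ΔT = Δh/(αH) = 0.061 / (1.4×10⁻⁴ × 2200) ≈ 0.1981 °C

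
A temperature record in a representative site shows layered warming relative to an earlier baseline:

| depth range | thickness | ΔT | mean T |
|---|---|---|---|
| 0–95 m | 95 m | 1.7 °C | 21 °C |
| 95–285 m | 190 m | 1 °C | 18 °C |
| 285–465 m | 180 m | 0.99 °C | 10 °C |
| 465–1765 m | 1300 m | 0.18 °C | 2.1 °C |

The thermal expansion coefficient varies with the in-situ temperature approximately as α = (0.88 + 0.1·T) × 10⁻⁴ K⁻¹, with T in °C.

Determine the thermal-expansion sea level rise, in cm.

Layer 1: α = (0.88 + 0.1×21)×10⁻⁴ = 2.98×10⁻⁴ K⁻¹
Layer 2: α = (0.88 + 0.1×18)×10⁻⁴ = 2.68×10⁻⁴ K⁻¹
Layer 3: α = (0.88 + 0.1×10)×10⁻⁴ = 1.88×10⁻⁴ K⁻¹
Layer 4: α = (0.88 + 0.1×2.1)×10⁻⁴ = 1.09×10⁻⁴ K⁻¹
Layer 1: 2.98×10⁻⁴ × 1.7 × 95 = 0.048127 m
95–285 m: 190 × 1 × 2.68×10⁻⁴ = 0.05092 m
Layer 3: 0.99 × 180 × 1.88×10⁻⁴ = 0.0335016 m
465–1765 m: 0.18 × 1300 × 1.09×10⁻⁴ = 0.025506 m
Δh = 0.048127 + 0.05092 + 0.0335016 + 0.025506 = 0.1580546 m

Δh ≈ 15.8 cm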